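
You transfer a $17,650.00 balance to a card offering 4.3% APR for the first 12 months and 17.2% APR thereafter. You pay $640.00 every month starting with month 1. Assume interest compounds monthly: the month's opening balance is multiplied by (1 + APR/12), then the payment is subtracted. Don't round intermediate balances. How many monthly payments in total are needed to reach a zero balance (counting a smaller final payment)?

32 months

Promo months 1–12 at r₀ = 4.3%/12 = 0.00358333; months 13+ at r₁ = 17.2%/12 = 0.0143333.
After month 12: iterate B ← B·(1+r₀) − $640.00 for 12 months → $10,590.91.
Then at r₁ with $640.00/mo: n₂ = −ln(1 − r₁·B/P)/ln(1+r₁) ≈ 19.02 → 20 more payments.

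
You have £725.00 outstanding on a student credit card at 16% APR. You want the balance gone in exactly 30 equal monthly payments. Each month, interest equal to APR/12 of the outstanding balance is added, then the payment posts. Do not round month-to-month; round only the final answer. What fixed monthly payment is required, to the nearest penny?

Monthly rate r = 16%/12 = 1.33333% = 0.0133333.
Level-payment amortization: P = B₀·r / (1 − (1+r)^(−n)) = 725.00·0.0133333 / (1 − 1.01333^(−30)).
Denominator 1 − (1+r)^(−30) = 0.327905822.
P = 9.66667 / 0.327905822 ≈ 29.48.

£29.48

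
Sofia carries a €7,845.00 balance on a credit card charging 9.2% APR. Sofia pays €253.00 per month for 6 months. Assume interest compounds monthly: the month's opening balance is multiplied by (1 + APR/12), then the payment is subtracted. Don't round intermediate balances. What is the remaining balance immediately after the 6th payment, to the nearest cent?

Monthly rate r = 9.2%/12 = 0.766667% = 0.00766667.
Each month: B ← B·(1+r) − €253.00.
Month 1: interest €60.14; balance after payment €7,652.15.
Month 2: interest €58.67; balance after payment €7,457.81.
Month 3: interest €57.18; balance after payment €7,261.99.
Month 4: interest €55.68; balance after payment €7,064.66.
Month 5: interest €54.16; balance after payment €6,865.83.
Month 6: interest €52.64; balance after payment €6,665.46.

€6,665.46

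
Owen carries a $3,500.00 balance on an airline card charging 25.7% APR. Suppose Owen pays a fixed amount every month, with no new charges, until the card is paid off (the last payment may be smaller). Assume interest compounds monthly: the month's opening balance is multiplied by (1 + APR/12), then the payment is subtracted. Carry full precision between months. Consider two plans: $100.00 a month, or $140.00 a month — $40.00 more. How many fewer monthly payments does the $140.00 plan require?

29 fewer payments

Monthly rate r = 25.7%/12 = 2.14167% = 0.0214167.
At $100.00/mo: n = ⌈−ln(1 − rB₀/P)/ln(1+r)⌉ = 66 payments (last $34.42); total interest = total paid − $3,500.00 = $3,034.42.
At $140.00/mo: 37 payments (last $25.02); total interest $1,565.02.
Payments saved = 66 − 37 = 29.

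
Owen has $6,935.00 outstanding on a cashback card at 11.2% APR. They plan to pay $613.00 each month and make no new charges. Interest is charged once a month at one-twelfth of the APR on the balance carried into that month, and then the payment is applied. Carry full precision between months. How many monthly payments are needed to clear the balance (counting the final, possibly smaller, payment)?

Monthly rate r = 11.2%/12 = 0.933333% = 0.00933333.
Recurrence: B ← B·(1+r) − $613.00.
Month 1: interest $64.73; balance after payment $6,386.73.
Month 2: interest $59.61; balance after payment $5,833.34.
Closed form: n = −ln(1 − rB₀/P)/ln(1+r) = −ln(0.89441)/ln(1.00933) ≈ 12.012, so the balance reaches zero during payment 13.

13 months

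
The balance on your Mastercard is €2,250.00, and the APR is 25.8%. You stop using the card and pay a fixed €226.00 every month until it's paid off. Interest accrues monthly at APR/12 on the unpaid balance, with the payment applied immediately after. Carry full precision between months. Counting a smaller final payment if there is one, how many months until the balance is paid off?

12 payments

Monthly rate r = 25.8%/12 = 2.15% = 0.0215.
Recurrence: B ← B·(1+r) − €226.00.
Month 1: interest €48.38; balance after payment €2,072.38.
Month 2: interest €44.56; balance after payment €1,890.93.
Closed form: n = −ln(1 − rB₀/P)/ln(1+r) = −ln(0.78595)/ln(1.0215) ≈ 11.323, so the balance reaches zero during payment 12.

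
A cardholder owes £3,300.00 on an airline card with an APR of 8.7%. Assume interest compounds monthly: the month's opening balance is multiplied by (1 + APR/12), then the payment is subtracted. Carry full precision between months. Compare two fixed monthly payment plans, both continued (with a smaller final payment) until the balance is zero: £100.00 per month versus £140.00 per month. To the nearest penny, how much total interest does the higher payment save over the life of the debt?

Monthly rate r = 8.7%/12 = 0.725% = 0.00725.
At £100.00/mo: n = ⌈−ln(1 − rB₀/P)/ln(1+r)⌉ = 38 payments (last £85.43); total interest = total paid − £3,300.00 = £485.43.
At £140.00/mo: 26 payments (last £132.00); total interest £332.00.
Interest saved = £485.43 − £332.00 = £153.43.

£153.43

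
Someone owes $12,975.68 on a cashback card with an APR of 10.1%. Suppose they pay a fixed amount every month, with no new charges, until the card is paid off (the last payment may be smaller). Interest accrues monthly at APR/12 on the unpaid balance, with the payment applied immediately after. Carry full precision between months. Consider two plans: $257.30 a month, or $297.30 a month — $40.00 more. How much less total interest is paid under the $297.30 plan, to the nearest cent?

$719.05

Monthly rate r = 10.1%/12 = 0.841667% = 0.00841667.
At $257.30/mo: n = ⌈−ln(1 − rB₀/P)/ln(1+r)⌉ = 66 payments (last $234.69); total interest = total paid − $12,975.68 = $3,983.51.
At $297.30/mo: 55 payments (last $185.94); total interest $3,264.46.
Interest saved = $3,983.51 − $3,264.46 = $719.05.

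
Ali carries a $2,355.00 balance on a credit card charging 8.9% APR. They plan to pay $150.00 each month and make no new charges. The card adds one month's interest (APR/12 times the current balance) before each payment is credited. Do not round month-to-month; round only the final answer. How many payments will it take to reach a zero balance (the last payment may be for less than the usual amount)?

17 payments

Monthly rate r = 8.9%/12 = 0.741667% = 0.00741667.
Recurrence: B ← B·(1+r) − $150.00.
Month 1: interest $17.47; balance after payment $2,222.47.
Month 2: interest $16.48; balance after payment $2,088.95.
Closed form: n = −ln(1 − rB₀/P)/ln(1+r) = −ln(0.88356)/ln(1.00742) ≈ 16.754, so the balance reaches zero during payment 17.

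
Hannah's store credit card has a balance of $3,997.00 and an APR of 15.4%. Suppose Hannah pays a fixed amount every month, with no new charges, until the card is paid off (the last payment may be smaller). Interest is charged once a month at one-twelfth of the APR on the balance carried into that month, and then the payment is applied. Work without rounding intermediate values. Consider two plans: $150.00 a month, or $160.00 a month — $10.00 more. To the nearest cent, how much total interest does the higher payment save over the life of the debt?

Monthly rate r = 15.4%/12 = 1.28333% = 0.0128333.
At $150.00/mo: n = ⌈−ln(1 − rB₀/P)/ln(1+r)⌉ = 33 payments (last $123.00); total interest = total paid − $3,997.00 = $926.00.
At $160.00/mo: 31 payments (last $50.21); total interest $853.21.
Interest saved = $926.00 − $853.21 = $72.79.

$72.79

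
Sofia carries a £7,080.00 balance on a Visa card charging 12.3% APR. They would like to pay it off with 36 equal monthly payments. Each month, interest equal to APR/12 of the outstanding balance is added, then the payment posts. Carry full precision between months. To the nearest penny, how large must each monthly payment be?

£236.17

Monthly rate r = 12.3%/12 = 1.025% = 0.01025.
Level-payment amortization: P = B₀·r / (1 − (1+r)^(−n)) = 7080.00·0.01025 / (1 − 1.01025^(−36)).
Denominator 1 − (1+r)^(−36) = 0.307274664.
P = 72.57 / 0.307274664 ≈ 236.17.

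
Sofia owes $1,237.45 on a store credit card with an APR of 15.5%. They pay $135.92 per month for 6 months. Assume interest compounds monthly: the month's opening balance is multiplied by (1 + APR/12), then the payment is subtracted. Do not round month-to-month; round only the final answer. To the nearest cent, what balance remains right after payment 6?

Monthly rate r = 15.5%/12 = 1.29167% = 0.0129167.
Each month: B ← B·(1+r) − $135.92.
Month 1: interest $15.98; balance after payment $1,117.51.
Month 2: interest $14.43; balance after payment $996.03.
Month 3: interest $12.87; balance after payment $872.97.
Month 4: interest $11.28; balance after payment $748.33.
Month 5: interest $9.67; balance after payment $622.08.
Month 6: interest $8.04; balance after payment $494.19.

$494.19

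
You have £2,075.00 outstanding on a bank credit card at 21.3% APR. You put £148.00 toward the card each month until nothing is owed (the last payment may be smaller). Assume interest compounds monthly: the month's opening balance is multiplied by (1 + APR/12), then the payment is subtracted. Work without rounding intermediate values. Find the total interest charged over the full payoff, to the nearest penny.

£332.40

Monthly rate r = 21.3%/12 = 1.775% = 0.01775.
Payoff takes n = ⌈−ln(1 − rB₀/P)/ln(1+r)⌉ = ⌈16.265⌉ = 17 payments; the last is £39.40.
Total paid = 16·£148.00 + £39.40 = £2,407.40.
Total interest = total paid − principal = £2,407.40 − £2,075.00 = £332.40.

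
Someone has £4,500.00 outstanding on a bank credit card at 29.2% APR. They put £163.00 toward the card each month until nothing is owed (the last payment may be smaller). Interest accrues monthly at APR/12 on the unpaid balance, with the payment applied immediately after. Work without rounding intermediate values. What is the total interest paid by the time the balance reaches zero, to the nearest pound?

£3,054

Monthly rate r = 29.2%/12 = 2.43333% = 0.0243333.
Payoff takes n = ⌈−ln(1 − rB₀/P)/ln(1+r)⌉ = ⌈46.338⌉ = 47 payments; the last is £55.61.
Total paid = 46·£163.00 + £55.61 = £7,553.61.
Total interest = total paid − principal = £7,553.61 − £4,500.00 = £3,053.61.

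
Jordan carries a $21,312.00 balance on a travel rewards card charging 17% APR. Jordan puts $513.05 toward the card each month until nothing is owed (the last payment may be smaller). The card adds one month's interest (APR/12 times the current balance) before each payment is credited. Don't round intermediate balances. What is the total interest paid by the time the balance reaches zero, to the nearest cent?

Monthly rate r = 17%/12 = 1.41667% = 0.0141667.
Payoff takes n = ⌈−ln(1 − rB₀/P)/ln(1+r)⌉ = ⌈63.118⌉ = 64 payments; the last is $60.99.
Total paid = 63·$513.05 + $60.99 = $32,383.14.
Total interest = total paid − principal = $32,383.14 − $21,312.00 = $11,071.14.

$11,071.14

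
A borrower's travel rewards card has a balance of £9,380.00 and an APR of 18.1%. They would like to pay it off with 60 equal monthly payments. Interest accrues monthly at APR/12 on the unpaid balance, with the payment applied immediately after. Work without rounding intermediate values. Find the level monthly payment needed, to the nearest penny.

Monthly rate r = 18.1%/12 = 1.50833% = 0.0150833.
Level-payment amortization: P = B₀·r / (1 − (1+r)^(−n)) = 9380.00·0.0150833 / (1 − 1.01508^(−60)).
Denominator 1 − (1+r)^(−60) = 0.592715229.
P = 141.482 / 0.592715229 ≈ 238.70.

£238.70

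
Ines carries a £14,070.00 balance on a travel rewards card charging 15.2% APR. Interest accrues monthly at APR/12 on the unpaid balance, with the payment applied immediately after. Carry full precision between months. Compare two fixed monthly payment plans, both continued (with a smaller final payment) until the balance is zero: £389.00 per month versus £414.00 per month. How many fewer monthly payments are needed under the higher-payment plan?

Monthly rate r = 15.2%/12 = 1.26667% = 0.0126667.
At £389.00/mo: n = ⌈−ln(1 − rB₀/P)/ln(1+r)⌉ = 49 payments (last £265.78); total interest = total paid − £14,070.00 = £4,867.78.
At £414.00/mo: 45 payments (last £300.93); total interest £4,446.93.
Payments saved = 49 − 45 = 4.

4 fewer payments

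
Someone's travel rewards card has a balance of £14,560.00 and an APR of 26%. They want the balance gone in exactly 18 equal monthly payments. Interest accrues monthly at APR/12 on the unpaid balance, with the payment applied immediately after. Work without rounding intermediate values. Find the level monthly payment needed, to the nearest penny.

£985.47

Monthly rate r = 26%/12 = 2.16667% = 0.0216667.
Level-payment amortization: P = B₀·r / (1 − (1+r)^(−n)) = 14560.00·0.0216667 / (1 − 1.02167^(−18)).
Denominator 1 − (1+r)^(−18) = 0.320117339.
P = 315.467 / 0.320117339 ≈ 985.47.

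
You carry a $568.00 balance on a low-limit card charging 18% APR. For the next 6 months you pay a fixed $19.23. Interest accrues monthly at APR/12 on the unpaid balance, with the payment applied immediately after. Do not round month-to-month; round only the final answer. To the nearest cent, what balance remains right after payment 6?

Monthly rate r = 18%/12 = 1.5% = 0.015.
Each month: B ← B·(1+r) − $19.23.
Month 1: interest $8.52; balance after payment $557.29.
Month 2: interest $8.36; balance after payment $546.42.
Month 3: interest $8.20; balance after payment $535.39.
Month 4: interest $8.03; balance after payment $524.19.
Month 5: interest $7.86; balance after payment $512.82.
Month 6: interest $7.69; balance after payment $501.28.

$501.28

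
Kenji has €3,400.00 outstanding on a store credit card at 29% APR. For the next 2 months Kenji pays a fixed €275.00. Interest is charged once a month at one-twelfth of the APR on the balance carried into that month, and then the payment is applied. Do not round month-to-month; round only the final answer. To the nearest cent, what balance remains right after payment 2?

Monthly rate r = 29%/12 = 2.41667% = 0.0241667.
Each month: B ← B·(1+r) − €275.00.
Month 1: interest €82.17; balance after payment €3,207.17.
Month 2: interest €77.51; balance after payment €3,009.67.

€3,009.67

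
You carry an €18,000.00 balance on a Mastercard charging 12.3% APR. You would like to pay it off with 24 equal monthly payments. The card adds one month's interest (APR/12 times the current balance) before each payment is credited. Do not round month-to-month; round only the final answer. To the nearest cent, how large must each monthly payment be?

Monthly rate r = 12.3%/12 = 1.025% = 0.01025.
Level-payment amortization: P = B₀·r / (1 − (1+r)^(−n)) = 18000.00·0.01025 / (1 − 1.01025^(−24)).
Denominator 1 − (1+r)^(−24) = 0.217098038.
P = 184.5 / 0.217098038 ≈ 849.85.

€849.85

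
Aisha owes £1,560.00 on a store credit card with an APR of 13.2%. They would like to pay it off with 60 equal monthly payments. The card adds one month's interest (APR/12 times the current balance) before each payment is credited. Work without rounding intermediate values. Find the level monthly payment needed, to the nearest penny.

Monthly rate r = 13.2%/12 = 1.1% = 0.011.
Level-payment amortization: P = B₀·r / (1 − (1+r)^(−n)) = 1560.00·0.011 / (1 − 1.011^(−60)).
Denominator 1 − (1+r)^(−60) = 0.481282781.
P = 17.16 / 0.481282781 ≈ 35.65.

£35.65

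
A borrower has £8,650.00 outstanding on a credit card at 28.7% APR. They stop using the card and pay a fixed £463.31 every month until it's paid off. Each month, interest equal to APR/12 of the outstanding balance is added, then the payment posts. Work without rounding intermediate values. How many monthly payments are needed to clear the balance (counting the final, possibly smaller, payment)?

Monthly rate r = 28.7%/12 = 2.39167% = 0.0239167.
Recurrence: B ← B·(1+r) − £463.31.
Month 1: interest £206.88; balance after payment £8,393.57.
Month 2: interest £200.75; balance after payment £8,131.01.
Closed form: n = −ln(1 − rB₀/P)/ln(1+r) = −ln(0.55348)/ln(1.02392) ≈ 25.028, so the balance reaches zero during payment 26.

26 payments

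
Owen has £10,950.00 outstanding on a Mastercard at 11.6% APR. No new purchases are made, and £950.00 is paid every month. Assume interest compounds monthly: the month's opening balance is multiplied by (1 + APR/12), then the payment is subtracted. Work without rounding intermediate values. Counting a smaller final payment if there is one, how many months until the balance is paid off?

13 months

Monthly rate r = 11.6%/12 = 0.966667% = 0.00966667.
Recurrence: B ← B·(1+r) − £950.00.
Month 1: interest £105.85; balance after payment £10,105.85.
Month 2: interest £97.69; balance after payment £9,253.54.
Closed form: n = −ln(1 − rB₀/P)/ln(1+r) = −ln(0.88858)/ln(1.00967) ≈ 12.280, so the balance reaches zero during payment 13.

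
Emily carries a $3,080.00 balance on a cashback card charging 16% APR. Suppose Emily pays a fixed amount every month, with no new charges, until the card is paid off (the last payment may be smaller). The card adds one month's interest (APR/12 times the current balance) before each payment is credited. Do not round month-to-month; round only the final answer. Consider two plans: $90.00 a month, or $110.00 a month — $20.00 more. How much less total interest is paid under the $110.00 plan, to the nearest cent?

Monthly rate r = 16%/12 = 1.33333% = 0.0133333.
At $90.00/mo: n = ⌈−ln(1 − rB₀/P)/ln(1+r)⌉ = 47 payments (last $0.48); total interest = total paid − $3,080.00 = $1,060.48.
At $110.00/mo: 36 payments (last $31.35); total interest $801.35.
Interest saved = $1,060.48 − $801.35 = $259.13.

$259.13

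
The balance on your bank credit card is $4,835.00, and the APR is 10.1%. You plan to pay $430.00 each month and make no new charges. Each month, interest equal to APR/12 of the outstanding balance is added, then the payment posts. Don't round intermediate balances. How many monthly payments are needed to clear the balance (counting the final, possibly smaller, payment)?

Monthly rate r = 10.1%/12 = 0.841667% = 0.00841667.
Recurrence: B ← B·(1+r) − $430.00.
Month 1: interest $40.69; balance after payment $4,445.69.
Month 2: interest $37.42; balance after payment $4,053.11.
Closed form: n = −ln(1 − rB₀/P)/ln(1+r) = −ln(0.90536)/ln(1.00842) ≈ 11.862, so the balance reaches zero during payment 12.

12 months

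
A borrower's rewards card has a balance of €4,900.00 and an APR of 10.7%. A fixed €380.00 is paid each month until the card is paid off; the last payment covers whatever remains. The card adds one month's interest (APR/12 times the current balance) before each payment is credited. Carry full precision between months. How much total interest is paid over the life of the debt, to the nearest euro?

Monthly rate r = 10.7%/12 = 0.891667% = 0.00891667.
Payoff takes n = ⌈−ln(1 − rB₀/P)/ln(1+r)⌉ = ⌈13.759⌉ = 14 payments; the last is €288.82.
Total paid = 13·€380.00 + €288.82 = €5,228.82.
Total interest = total paid − principal = €5,228.82 − €4,900.00 = €328.82.

€329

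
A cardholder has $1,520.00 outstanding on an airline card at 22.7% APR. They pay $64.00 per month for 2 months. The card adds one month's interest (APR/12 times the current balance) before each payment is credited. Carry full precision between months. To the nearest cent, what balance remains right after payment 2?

Monthly rate r = 22.7%/12 = 1.89167% = 0.0189167.
Each month: B ← B·(1+r) − $64.00.
Month 1: interest $28.75; balance after payment $1,484.75.
Month 2: interest $28.09; balance after payment $1,448.84.

$1,448.84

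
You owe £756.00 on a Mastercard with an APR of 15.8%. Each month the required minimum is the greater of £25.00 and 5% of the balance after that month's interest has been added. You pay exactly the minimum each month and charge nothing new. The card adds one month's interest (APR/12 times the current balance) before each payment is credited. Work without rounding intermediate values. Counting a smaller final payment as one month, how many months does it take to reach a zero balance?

35 months

Monthly rate r = 15.8%/12 = 1.31667% = 0.0131667.
While 5% of the post-interest balance exceeds £25.00, each month B ← (B·(1+r))·(1 − 0.05), i.e. B shrinks by the factor (1+r)·0.95 = 0.96251.
This holds for months 1–12. Entering month 13 the balance is £477.94; 5% of the post-interest balance is now below £25.00, so the flat £25.00 minimum applies from here.
From month 13 a fixed £25.00 at rate r clears £477.94 in 23 more payments. Total: 12 + 23 = 35 months.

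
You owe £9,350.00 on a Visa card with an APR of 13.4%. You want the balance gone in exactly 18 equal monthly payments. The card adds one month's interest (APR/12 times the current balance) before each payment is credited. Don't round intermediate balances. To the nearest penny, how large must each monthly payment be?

£576.28

Monthly rate r = 13.4%/12 = 1.11667% = 0.0111667.
Level-payment amortization: P = B₀·r / (1 − (1+r)^(−n)) = 9350.00·0.0111667 / (1 − 1.01117^(−18)).
Denominator 1 − (1+r)^(−18) = 0.181175935.
P = 104.408 / 0.181175935 ≈ 576.28.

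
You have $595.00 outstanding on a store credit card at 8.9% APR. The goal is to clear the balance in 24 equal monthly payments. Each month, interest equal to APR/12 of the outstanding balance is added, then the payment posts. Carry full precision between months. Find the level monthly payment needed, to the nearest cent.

Monthly rate r = 8.9%/12 = 0.741667% = 0.00741667.
Level-payment amortization: P = B₀·r / (1 − (1+r)^(−n)) = 595.00·0.00741667 / (1 − 1.00742^(−24)).
Denominator 1 − (1+r)^(−24) = 0.162507661.
P = 4.41292 / 0.162507661 ≈ 27.16.

$27.16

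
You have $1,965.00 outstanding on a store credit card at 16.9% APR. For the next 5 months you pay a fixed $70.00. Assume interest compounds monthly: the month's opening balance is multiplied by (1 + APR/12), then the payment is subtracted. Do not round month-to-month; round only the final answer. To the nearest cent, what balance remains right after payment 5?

Monthly rate r = 16.9%/12 = 1.40833% = 0.0140833.
Each month: B ← B·(1+r) − $70.00.
Month 1: interest $27.67; balance after payment $1,922.67.
Month 2: interest $27.08; balance after payment $1,879.75.
Month 3: interest $26.47; balance after payment $1,836.22.
Month 4: interest $25.86; balance after payment $1,792.08.
Month 5: interest $25.24; balance after payment $1,747.32.

$1,747.32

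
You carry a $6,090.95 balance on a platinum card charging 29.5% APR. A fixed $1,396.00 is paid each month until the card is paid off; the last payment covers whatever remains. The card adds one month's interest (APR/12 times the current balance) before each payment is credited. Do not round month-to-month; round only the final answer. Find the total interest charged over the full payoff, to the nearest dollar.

Monthly rate r = 29.5%/12 = 2.45833% = 0.0245833.
Payoff takes n = ⌈−ln(1 − rB₀/P)/ln(1+r)⌉ = ⌈4.672⌉ = 5 payments; the last is $941.63.
Total paid = 4·$1,396.00 + $941.63 = $6,525.63.
Total interest = total paid − principal = $6,525.63 − $6,090.95 = $434.68.

$435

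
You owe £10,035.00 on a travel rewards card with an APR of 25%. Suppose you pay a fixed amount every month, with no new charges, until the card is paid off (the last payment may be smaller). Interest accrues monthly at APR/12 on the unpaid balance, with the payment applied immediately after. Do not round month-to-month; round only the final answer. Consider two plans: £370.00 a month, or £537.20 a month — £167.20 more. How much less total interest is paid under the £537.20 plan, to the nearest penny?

£2,096.23

Monthly rate r = 25%/12 = 2.08333% = 0.0208333.
At £370.00/mo: n = ⌈−ln(1 − rB₀/P)/ln(1+r)⌉ = 41 payments (last £139.34); total interest = total paid − £10,035.00 = £4,904.34.
At £537.20/mo: 24 payments (last £487.51); total interest £2,808.11.
Interest saved = £4,904.34 − £2,808.11 = £2,096.23.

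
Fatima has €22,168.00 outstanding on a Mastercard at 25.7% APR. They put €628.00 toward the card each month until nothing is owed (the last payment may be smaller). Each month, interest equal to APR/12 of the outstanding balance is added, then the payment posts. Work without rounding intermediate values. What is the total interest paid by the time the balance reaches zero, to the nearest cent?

Monthly rate r = 25.7%/12 = 2.14167% = 0.0214167.
Payoff takes n = ⌈−ln(1 − rB₀/P)/ln(1+r)⌉ = ⌈66.566⌉ = 67 payments; the last is €356.93.
Total paid = 66·€628.00 + €356.93 = €41,804.93.
Total interest = total paid − principal = €41,804.93 − €22,168.00 = €19,636.93.

€19,636.93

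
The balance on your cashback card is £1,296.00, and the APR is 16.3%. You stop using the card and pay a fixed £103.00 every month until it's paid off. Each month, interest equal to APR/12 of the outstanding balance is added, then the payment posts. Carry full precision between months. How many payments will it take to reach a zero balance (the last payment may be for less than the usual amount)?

Monthly rate r = 16.3%/12 = 1.35833% = 0.0135833.
Recurrence: B ← B·(1+r) − £103.00.
Month 1: interest £17.60; balance after payment £1,210.60.
Month 2: interest £16.44; balance after payment £1,124.05.
Closed form: n = −ln(1 − rB₀/P)/ln(1+r) = −ln(0.82909)/ln(1.01358) ≈ 13.892, so the balance reaches zero during payment 14.

14 payments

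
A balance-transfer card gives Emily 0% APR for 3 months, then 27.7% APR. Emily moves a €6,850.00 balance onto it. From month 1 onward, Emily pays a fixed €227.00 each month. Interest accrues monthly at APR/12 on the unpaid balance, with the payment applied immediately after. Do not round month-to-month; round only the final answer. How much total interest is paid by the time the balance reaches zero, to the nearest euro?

€3,649

Promo months 1–3 at r₀ = 0%/12 = 0; months 4+ at r₁ = 27.7%/12 = 0.0230833.
After month 3 (no interest yet): B = €6,850.00 − 3·€227.00 = €6,169.00.
Then at r₁ with €227.00/mo: n₂ = −ln(1 − r₁·B/P)/ln(1+r₁) ≈ 43.25 → 44 more payments.
Total paid = 46·€227.00 + €57.46 = €10,499.46; interest = €10,499.46 − €6,850.00 = €3,649.46.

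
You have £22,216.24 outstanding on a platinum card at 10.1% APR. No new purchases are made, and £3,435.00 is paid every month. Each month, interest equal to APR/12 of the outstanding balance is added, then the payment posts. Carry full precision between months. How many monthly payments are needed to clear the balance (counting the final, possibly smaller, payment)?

7 months

Monthly rate r = 10.1%/12 = 0.841667% = 0.00841667.
Recurrence: B ← B·(1+r) − £3,435.00.
Month 1: interest £186.99; balance after payment £18,968.23.
Month 2: interest £159.65; balance after payment £15,692.88.
Closed form: n = −ln(1 − rB₀/P)/ln(1+r) = −ln(0.94556)/ln(1.00842) ≈ 6.678, so the balance reaches zero during payment 7.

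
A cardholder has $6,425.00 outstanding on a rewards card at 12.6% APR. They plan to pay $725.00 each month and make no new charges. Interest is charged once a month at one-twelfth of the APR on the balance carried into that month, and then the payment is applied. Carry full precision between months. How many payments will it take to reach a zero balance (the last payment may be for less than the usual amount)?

Monthly rate r = 12.6%/12 = 1.05% = 0.0105.
Recurrence: B ← B·(1+r) − $725.00.
Month 1: interest $67.46; balance after payment $5,767.46.
Month 2: interest $60.56; balance after payment $5,103.02.
Closed form: n = −ln(1 − rB₀/P)/ln(1+r) = −ln(0.90695)/ln(1.0105) ≈ 9.351, so the balance reaches zero during payment 10.

10 months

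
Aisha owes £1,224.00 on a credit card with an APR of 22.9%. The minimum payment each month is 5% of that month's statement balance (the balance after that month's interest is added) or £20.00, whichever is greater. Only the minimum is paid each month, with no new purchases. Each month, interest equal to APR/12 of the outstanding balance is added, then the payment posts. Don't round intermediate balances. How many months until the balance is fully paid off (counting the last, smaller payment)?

60 months

Monthly rate r = 22.9%/12 = 1.90833% = 0.0190833.
While 5% of the post-interest balance exceeds £20.00, each month B ← (B·(1+r))·(1 − 0.05), i.e. B shrinks by the factor (1+r)·0.95 = 0.96813.
This holds for months 1–36. Entering month 37 the balance is £381.40; 5% of the post-interest balance is now below £20.00, so the flat £20.00 minimum applies from here.
From month 37 a fixed £20.00 at rate r clears £381.40 in 24 more payments. Total: 36 + 24 = 60 months.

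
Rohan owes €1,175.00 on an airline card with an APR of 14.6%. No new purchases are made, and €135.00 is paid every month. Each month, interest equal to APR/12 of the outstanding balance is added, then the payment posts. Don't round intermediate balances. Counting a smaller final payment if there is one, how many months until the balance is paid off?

Monthly rate r = 14.6%/12 = 1.21667% = 0.0121667.
Recurrence: B ← B·(1+r) − €135.00.
Month 1: interest €14.30; balance after payment €1,054.30.
Month 2: interest €12.83; balance after payment €932.12.
Closed form: n = −ln(1 − rB₀/P)/ln(1+r) = −ln(0.8941)/ln(1.01217) ≈ 9.256, so the balance reaches zero during payment 10.

10 payments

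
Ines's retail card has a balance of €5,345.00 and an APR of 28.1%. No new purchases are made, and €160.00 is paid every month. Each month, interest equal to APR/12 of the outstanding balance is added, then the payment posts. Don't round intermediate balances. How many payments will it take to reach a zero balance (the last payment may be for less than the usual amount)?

Monthly rate r = 28.1%/12 = 2.34167% = 0.0234167.
Recurrence: B ← B·(1+r) − €160.00.
Month 1: interest €125.16; balance after payment €5,310.16.
Month 2: interest €124.35; balance after payment €5,274.51.
Closed form: n = −ln(1 − rB₀/P)/ln(1+r) = −ln(0.21774)/ln(1.02342) ≈ 65.861, so the balance reaches zero during payment 66.

66 months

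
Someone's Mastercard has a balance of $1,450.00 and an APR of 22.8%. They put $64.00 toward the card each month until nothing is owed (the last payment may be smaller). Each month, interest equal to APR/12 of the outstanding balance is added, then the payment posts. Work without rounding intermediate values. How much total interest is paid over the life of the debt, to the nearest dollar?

Monthly rate r = 22.8%/12 = 1.9% = 0.019.
Payoff takes n = ⌈−ln(1 − rB₀/P)/ln(1+r)⌉ = ⌈29.909⌉ = 30 payments; the last is $58.23.
Total paid = 29·$64.00 + $58.23 = $1,914.23.
Total interest = total paid − principal = $1,914.23 − $1,450.00 = $464.23.

$464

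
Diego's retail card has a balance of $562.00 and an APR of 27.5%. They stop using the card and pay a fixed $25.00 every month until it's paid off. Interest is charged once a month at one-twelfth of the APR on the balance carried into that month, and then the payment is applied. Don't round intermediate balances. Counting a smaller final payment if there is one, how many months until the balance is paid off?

Monthly rate r = 27.5%/12 = 2.29167% = 0.0229167.
Recurrence: B ← B·(1+r) − $25.00.
Month 1: interest $12.88; balance after payment $549.88.
Month 2: interest $12.60; balance after payment $537.48.
Closed form: n = −ln(1 − rB₀/P)/ln(1+r) = −ln(0.48483)/ln(1.02292) ≈ 31.951, so the balance reaches zero during payment 32.

32 months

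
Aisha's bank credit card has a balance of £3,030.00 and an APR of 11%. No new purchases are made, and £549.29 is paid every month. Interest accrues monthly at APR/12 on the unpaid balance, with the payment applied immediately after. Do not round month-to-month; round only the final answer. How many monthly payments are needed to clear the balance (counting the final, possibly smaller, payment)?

Monthly rate r = 11%/12 = 0.916667% = 0.00916667.
Recurrence: B ← B·(1+r) − £549.29.
Month 1: interest £27.77; balance after payment £2,508.49.
Month 2: interest £22.99; balance after payment £1,982.19.
Month 3: interest £18.17; balance after payment £1,451.07.
Month 4: interest £13.30; balance after payment £915.08.
Month 5: interest £8.39; balance after payment £374.18.
Month 6: interest £3.43; balance after payment £0.00.

6 payments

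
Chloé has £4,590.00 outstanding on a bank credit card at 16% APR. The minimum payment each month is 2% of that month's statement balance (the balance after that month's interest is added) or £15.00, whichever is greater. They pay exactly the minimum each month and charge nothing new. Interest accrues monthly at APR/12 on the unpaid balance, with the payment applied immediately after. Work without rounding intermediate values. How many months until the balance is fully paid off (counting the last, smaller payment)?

Monthly rate r = 16%/12 = 1.33333% = 0.0133333.
While 2% of the post-interest balance exceeds £15.00, each month B ← (B·(1+r))·(1 − 0.02), i.e. B shrinks by the factor (1+r)·0.98 = 0.99307.
This holds for months 1–263. Entering month 264 the balance is £736.43; 2% of the post-interest balance is now below £15.00, so the flat £15.00 minimum applies from here.
From month 264 a fixed £15.00 at rate r clears £736.43 in 81 more payments. Total: 263 + 81 = 344 months.

344 months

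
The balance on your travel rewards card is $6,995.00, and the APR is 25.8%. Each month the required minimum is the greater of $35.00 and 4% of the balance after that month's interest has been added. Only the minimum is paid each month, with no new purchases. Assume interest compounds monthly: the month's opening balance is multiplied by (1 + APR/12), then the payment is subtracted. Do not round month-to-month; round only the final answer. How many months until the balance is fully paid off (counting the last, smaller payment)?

143 months

Monthly rate r = 25.8%/12 = 2.15% = 0.0215.
While 4% of the post-interest balance exceeds $35.00, each month B ← (B·(1+r))·(1 − 0.04), i.e. B shrinks by the factor (1+r)·0.96 = 0.98064.
This holds for months 1–108. Entering month 109 the balance is $846.89; 4% of the post-interest balance is now below $35.00, so the flat $35.00 minimum applies from here.
From month 109 a fixed $35.00 at rate r clears $846.89 in 35 more payments. Total: 108 + 35 = 143 months.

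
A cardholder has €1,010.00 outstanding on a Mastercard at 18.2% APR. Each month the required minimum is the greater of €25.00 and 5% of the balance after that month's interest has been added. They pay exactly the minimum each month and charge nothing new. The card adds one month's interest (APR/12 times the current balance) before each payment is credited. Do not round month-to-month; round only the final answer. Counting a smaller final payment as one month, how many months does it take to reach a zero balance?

44 months

Monthly rate r = 18.2%/12 = 1.51667% = 0.0151667.
While 5% of the post-interest balance exceeds €25.00, each month B ← (B·(1+r))·(1 − 0.05), i.e. B shrinks by the factor (1+r)·0.95 = 0.96441.
This holds for months 1–20. Entering month 21 the balance is €489.26; 5% of the post-interest balance is now below €25.00, so the flat €25.00 minimum applies from here.
From month 21 a fixed €25.00 at rate r clears €489.26 in 24 more payments. Total: 20 + 24 = 44 months.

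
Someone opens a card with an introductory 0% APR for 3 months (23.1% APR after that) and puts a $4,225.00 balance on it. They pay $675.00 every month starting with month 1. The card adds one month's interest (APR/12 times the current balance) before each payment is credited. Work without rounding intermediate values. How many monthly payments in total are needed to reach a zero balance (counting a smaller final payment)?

7 months

Promo months 1–3 at r₀ = 0%/12 = 0; months 4+ at r₁ = 23.1%/12 = 0.01925.
After month 3 (no interest yet): B = $4,225.00 − 3·$675.00 = $2,200.00.
Then at r₁ with $675.00/mo: n₂ = −ln(1 − r₁·B/P)/ln(1+r₁) ≈ 3.40 → 4 more payments.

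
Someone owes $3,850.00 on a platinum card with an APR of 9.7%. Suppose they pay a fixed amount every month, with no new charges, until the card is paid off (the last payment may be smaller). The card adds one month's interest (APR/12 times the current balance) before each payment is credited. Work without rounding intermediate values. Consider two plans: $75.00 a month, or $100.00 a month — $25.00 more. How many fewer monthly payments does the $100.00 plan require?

20 fewer payments

Monthly rate r = 9.7%/12 = 0.808333% = 0.00808333.
At $75.00/mo: n = ⌈−ln(1 − rB₀/P)/ln(1+r)⌉ = 67 payments (last $43.79); total interest = total paid − $3,850.00 = $1,143.79.
At $100.00/mo: 47 payments (last $30.86); total interest $780.86.
Payments saved = 67 − 47 = 20.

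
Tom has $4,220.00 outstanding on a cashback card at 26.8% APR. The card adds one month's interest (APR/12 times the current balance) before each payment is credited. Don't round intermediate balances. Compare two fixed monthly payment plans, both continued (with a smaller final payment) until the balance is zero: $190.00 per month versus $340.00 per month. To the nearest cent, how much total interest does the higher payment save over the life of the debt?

Monthly rate r = 26.8%/12 = 2.23333% = 0.0223333.
At $190.00/mo: n = ⌈−ln(1 − rB₀/P)/ln(1+r)⌉ = 32 payments (last $4.64); total interest = total paid − $4,220.00 = $1,674.64.
At $340.00/mo: 15 payments (last $237.71); total interest $777.71.
Interest saved = $1,674.64 − $777.71 = $896.93.

$896.93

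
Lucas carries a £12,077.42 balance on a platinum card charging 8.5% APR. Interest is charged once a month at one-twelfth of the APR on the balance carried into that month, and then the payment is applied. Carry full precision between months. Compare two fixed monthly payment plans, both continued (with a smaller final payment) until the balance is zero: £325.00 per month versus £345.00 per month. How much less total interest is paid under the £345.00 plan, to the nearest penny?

£136.36

Monthly rate r = 8.5%/12 = 0.708333% = 0.00708333.
At £325.00/mo: n = ⌈−ln(1 − rB₀/P)/ln(1+r)⌉ = 44 payments (last £90.67); total interest = total paid − £12,077.42 = £1,988.25.
At £345.00/mo: 41 payments (last £129.31); total interest £1,851.89.
Interest saved = £1,988.25 − £1,851.89 = £136.36.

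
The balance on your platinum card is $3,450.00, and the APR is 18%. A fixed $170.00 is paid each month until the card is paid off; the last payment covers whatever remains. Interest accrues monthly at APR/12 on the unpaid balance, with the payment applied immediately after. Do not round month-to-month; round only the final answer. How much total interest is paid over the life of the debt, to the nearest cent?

Monthly rate r = 18%/12 = 1.5% = 0.015.
Payoff takes n = ⌈−ln(1 − rB₀/P)/ln(1+r)⌉ = ⌈24.381⌉ = 25 payments; the last is $65.05.
Total paid = 24·$170.00 + $65.05 = $4,145.05.
Total interest = total paid − principal = $4,145.05 − $3,450.00 = $695.05.

$695.05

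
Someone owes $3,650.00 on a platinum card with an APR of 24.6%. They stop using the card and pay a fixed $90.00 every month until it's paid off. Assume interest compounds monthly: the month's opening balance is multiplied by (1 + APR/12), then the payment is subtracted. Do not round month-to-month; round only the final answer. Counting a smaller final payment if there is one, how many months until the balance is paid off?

Monthly rate r = 24.6%/12 = 2.05% = 0.0205.
Recurrence: B ← B·(1+r) − $90.00.
Month 1: interest $74.83; balance after payment $3,634.82.
Month 2: interest $74.51; balance after payment $3,619.34.
Closed form: n = −ln(1 − rB₀/P)/ln(1+r) = −ln(0.16861)/ln(1.0205) ≈ 87.724, so the balance reaches zero during payment 88.

88 months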